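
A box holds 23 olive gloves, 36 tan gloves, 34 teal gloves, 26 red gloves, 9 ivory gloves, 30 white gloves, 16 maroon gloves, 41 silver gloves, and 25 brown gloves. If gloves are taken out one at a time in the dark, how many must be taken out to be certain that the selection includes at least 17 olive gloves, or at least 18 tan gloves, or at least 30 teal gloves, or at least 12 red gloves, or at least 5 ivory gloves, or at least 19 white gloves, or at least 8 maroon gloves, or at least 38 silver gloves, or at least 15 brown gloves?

154

The worst case stops just short of every target: 16 olive, 17 tan, 29 teal, 11 red, 4 ivory, 18 white, 7 maroon, 37 silver, 14 brown — 16 + 17 + 29 + 11 + 4 + 18 + 7 + 37 + 14 = 153 gloves.
One more glove must push some color to its target, so 153 + 1 = 154.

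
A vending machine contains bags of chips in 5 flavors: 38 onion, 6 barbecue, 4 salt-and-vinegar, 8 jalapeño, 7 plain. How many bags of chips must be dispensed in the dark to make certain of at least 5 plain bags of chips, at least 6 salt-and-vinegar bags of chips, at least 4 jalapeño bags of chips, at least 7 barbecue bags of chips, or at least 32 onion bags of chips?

49

Each of the 5 flavors has its own threshold; avoid all of them simultaneously.
The worst case stops just short of every target: 31 onion, 6 barbecue, all 4 salt-and-vinegar, 3 jalapeño, 4 plain — 31 + 6 + 4 + 3 + 4 = 48 bags of chips.
One more bag of chips must push some flavor to its target, so 48 + 1 = 49.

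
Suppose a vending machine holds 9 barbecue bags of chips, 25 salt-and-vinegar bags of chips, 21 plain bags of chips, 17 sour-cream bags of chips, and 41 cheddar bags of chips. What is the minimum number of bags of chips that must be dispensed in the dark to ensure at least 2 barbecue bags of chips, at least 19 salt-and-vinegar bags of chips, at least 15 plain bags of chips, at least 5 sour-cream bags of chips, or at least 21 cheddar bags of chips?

The worst case stops just short of every target: 1 barbecue, 18 salt-and-vinegar, 14 plain, 4 sour-cream, 20 cheddar — 1 + 18 + 14 + 4 + 20 = 57 bags of chips.
One more bag of chips must push some flavor to its target, so 57 + 1 = 58.

58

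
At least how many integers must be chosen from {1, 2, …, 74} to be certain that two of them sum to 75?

Partition {1, …, 74} into 37 pairs: {1,74}, {2,73}, …, {37,38}.
Choosing 37 integers — say the integers 1 through 37 — takes one from each pair and avoids the property.
Choosing 38 forces two into the same pair by pigeonhole, and those sum to 75. So 38.

38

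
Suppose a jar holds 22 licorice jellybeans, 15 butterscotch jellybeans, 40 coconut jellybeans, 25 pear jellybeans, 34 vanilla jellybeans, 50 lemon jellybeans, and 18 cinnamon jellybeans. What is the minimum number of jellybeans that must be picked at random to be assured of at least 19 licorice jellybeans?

To avoid licorice jellybeans as long as possible, exhaust the other 6 flavors first.
The worst case draws every non-licorice jellybean first: 15 + 40 + 25 + 34 + 50 + 18 = 182.
The next 19 draws are then forced to be licorice, giving 182 + 19 = 201.

201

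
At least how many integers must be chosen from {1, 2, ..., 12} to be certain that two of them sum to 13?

Partition {1, …, 12} into 6 pairs: {1,12}, {2,11}, …, {6,7}.
Choosing 6 integers — say the integers 1 through 6 — takes one from each pair and avoids the property.
Choosing 7 forces two into the same pair by pigeonhole, and those sum to 13. So 7.

7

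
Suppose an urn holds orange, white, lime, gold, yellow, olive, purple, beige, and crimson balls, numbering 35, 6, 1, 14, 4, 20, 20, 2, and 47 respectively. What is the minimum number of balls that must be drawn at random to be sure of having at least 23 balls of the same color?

112

In the worst case we take at most 22 of each color, but all 6 white, all 1 lime, all 14 gold, all 4 yellow, all 20 olive, all 20 purple, and all 2 beige (fewer than 22), giving 22 + 6 + 1 + 14 + 4 + 20 + 20 + 2 + 22 = 111.
One more ball then forces some color to 23, so 111 + 1 = 112.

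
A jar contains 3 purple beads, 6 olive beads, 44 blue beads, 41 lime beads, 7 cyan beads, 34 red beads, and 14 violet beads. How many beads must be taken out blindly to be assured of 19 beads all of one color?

In the worst case we take at most 18 of each color, but all 3 purple, all 6 olive, all 7 cyan, and all 14 violet (fewer than 18), giving 3 + 6 + 18 + 18 + 7 + 18 + 14 = 84.
One more bead then forces some color to 19, so 84 + 1 = 85.

85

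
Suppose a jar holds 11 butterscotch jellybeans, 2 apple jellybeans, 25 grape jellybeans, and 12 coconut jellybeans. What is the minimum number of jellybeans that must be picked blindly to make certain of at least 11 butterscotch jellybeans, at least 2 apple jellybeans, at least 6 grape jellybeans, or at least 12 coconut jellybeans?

28

The worst case stops just short of every target: 10 butterscotch, 1 apple, 5 grape, 11 coconut — 10 + 1 + 5 + 11 = 27 jellybeans.
One more jellybean must push some flavor to its target, so 27 + 1 = 28.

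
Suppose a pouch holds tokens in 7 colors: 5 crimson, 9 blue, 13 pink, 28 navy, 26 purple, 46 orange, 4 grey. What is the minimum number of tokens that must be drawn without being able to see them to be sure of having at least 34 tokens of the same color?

119

In the worst case we take at most 33 of each color, but all 5 crimson, all 9 blue, all 13 pink, all 28 navy, all 26 purple, and all 4 grey (fewer than 33), giving 5 + 9 + 13 + 28 + 26 + 33 + 4 = 118.
One more token then forces some color to 34, so 118 + 1 = 119.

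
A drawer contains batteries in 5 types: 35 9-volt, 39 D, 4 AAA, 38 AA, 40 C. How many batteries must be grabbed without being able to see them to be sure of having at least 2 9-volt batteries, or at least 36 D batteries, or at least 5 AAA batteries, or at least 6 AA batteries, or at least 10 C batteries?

55

Each of the 5 types has its own threshold; avoid all of them simultaneously.
The worst case stops just short of every target: 1 9-volt, 35 D, 4 AAA, 5 AA, 9 C — 1 + 35 + 4 + 5 + 9 = 54 batteries.
One more battery must push some type to its target, so 54 + 1 = 55.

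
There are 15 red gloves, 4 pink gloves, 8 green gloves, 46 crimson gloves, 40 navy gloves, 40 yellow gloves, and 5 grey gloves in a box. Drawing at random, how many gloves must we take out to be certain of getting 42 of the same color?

154

Treat the 7 colors as pigeonholes.
In the worst case we take at most 41 of each color, but all 15 red, all 4 pink, all 8 green, all 40 navy, all 40 yellow, and all 5 grey (fewer than 41), giving 15 + 4 + 8 + 41 + 40 + 40 + 5 = 153.
One more glove then forces some color to 42, so 153 + 1 = 154.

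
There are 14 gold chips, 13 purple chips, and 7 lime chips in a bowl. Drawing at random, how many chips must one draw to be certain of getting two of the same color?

4

The worst case takes 1 chip of each color without reaching 2 of any: 3 × 1 = 3.
The next chip must bring some color to 2, so 3 + 1 = 4.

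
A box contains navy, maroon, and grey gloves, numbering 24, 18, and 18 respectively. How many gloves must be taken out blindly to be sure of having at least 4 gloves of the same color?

The worst case takes 3 gloves of each color without reaching 4 of any: 3 × 3 = 9.
The next glove must bring some color to 4, so 9 + 1 = 10.

10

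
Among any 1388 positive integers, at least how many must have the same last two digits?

14

The 1388 positive integers fall into 100 possible two-digit endings.
If each of the 100 possible two-digit endings held at most 13, the total would be at most 100 × 13 = 1300 < 1388, a contradiction.
So at least one holds ⌈1388/100⌉ = 14.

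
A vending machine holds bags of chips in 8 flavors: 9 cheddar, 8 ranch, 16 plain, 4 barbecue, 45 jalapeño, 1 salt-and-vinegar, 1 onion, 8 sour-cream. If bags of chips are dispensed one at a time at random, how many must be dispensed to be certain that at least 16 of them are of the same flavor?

62

Treat the 8 flavors as pigeonholes.
In the worst case we take at most 15 of each flavor, but all 9 cheddar, all 8 ranch, all 4 barbecue, all 1 salt-and-vinegar, all 1 onion, and all 8 sour-cream (fewer than 15), giving 9 + 8 + 15 + 4 + 15 + 1 + 1 + 8 = 61.
One more bag of chips then forces some flavor to 16, so 61 + 1 = 62.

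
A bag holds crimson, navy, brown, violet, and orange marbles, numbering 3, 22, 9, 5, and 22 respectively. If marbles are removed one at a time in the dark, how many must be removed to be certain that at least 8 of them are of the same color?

30

In the worst case we take at most 7 of each color, but all 3 crimson and all 5 violet (fewer than 7), giving 3 + 7 + 7 + 5 + 7 = 29.
One more marble then forces some color to 8, so 29 + 1 = 30.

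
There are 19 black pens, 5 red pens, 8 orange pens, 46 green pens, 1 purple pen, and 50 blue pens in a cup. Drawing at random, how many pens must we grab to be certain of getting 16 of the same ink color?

60

In the worst case we take at most 15 of each ink color, but all 5 red, all 8 orange, and all 1 purple (fewer than 15), giving 15 + 5 + 8 + 15 + 1 + 15 = 59.
One more pen then forces some ink color to 16, so 59 + 1 = 60.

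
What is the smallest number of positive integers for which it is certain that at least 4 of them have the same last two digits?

There are 100 possible two-digit endings acting as pigeonholes.
With 100 × 3 = 300 positive integers we could place exactly 3 in each, with no class reaching 4.
One more forces some class to hold 4, so 300 + 1 = 301.

301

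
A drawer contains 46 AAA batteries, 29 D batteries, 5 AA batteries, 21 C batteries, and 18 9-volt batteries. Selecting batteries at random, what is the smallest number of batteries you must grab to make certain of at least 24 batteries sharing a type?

91

In the worst case we take at most 23 of each type, but all 5 AA, all 21 C, and all 18 9-volt (fewer than 23), giving 23 + 23 + 5 + 21 + 18 = 90.
One more battery then forces some type to 24, so 90 + 1 = 91.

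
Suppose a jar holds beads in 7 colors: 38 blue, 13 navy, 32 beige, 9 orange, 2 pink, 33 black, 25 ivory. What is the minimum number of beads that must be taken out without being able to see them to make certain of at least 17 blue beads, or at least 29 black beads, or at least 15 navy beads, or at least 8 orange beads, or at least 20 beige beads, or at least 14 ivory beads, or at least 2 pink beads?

The worst case stops just short of every target: 16 blue, all 13 navy, 19 beige, 7 orange, 1 pink, 28 black, 13 ivory — 16 + 13 + 19 + 7 + 1 + 28 + 13 = 97 beads.
One more bead must push some color to its target, so 97 + 1 = 98.

98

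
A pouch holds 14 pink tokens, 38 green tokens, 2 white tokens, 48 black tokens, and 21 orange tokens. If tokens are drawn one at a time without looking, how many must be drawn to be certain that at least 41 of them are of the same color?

In the worst case we take at most 40 of each color, but all 14 pink, all 38 green, all 2 white, and all 21 orange (fewer than 40), giving 14 + 38 + 2 + 40 + 21 = 115.
One more token then forces some color to 41, so 115 + 1 = 116.

116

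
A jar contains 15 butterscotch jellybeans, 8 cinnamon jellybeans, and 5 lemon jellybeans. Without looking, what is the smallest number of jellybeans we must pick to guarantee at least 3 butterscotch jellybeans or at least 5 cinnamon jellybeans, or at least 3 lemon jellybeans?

9

The worst case stops just short of every target: 2 butterscotch, 4 cinnamon, 2 lemon — 2 + 4 + 2 = 8 jellybeans.
One more jellybean must push some flavor to its target, so 8 + 1 = 9.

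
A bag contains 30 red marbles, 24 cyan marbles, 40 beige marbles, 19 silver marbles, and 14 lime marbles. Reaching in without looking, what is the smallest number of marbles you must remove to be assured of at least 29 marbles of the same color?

In the worst case we take at most 28 of each color, but all 24 cyan, all 19 silver, and all 14 lime (fewer than 28), giving 28 + 24 + 28 + 19 + 14 = 113.
One more marble then forces some color to 29, so 113 + 1 = 114.

114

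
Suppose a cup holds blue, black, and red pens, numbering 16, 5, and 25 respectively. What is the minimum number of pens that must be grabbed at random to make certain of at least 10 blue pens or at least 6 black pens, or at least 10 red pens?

24

The worst case stops just short of every target: 9 blue, 5 black, 9 red — 9 + 5 + 9 = 23 pens.
One more pen must push some ink color to its target, so 23 + 1 = 24.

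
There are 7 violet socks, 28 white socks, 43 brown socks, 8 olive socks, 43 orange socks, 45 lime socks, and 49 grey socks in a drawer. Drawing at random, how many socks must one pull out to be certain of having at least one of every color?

217

The hardest color to obtain is violet: we could draw every other sock first — 223 − 7 = 216 socks — without a single violet one.
The next draw must be violet, so 216 + 1 = 217.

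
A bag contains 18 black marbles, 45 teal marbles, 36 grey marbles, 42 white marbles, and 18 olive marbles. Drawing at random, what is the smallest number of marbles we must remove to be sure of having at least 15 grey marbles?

138

The worst case draws every non-grey marble first: 18 + 45 + 42 + 18 = 123.
The next 15 draws are then forced to be grey, giving 123 + 15 = 138.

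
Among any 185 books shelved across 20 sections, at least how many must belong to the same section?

The 185 books fall into 20 sections.
If each of the 20 sections held at most 9, the total would be at most 20 × 9 = 180 < 185, a contradiction.
So at least one holds ⌈185/20⌉ = 10.

10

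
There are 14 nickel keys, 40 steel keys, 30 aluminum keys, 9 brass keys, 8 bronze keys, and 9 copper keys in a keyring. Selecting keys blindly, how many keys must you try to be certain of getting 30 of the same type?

In the worst case we take at most 29 of each type, but all 14 nickel, all 9 brass, all 8 bronze, and all 9 copper (fewer than 29), giving 14 + 29 + 29 + 9 + 8 + 9 = 98.
One more key then forces some type to 30, so 98 + 1 = 99.

99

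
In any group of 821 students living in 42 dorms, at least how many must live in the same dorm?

20

The 821 students fall into 42 dorms.
If each of the 42 dorms held at most 19, the total would be at most 42 × 19 = 798 < 821, a contradiction.
So at least one holds ⌈821/42⌉ = 20.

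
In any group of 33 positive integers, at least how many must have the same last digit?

4

The 33 positive integers fall into 10 possible last digits.
If each of the 10 possible last digits held at most 3, the total would be at most 10 × 3 = 30 < 33, a contradiction.
So at least one holds ⌈33/10⌉ = 4.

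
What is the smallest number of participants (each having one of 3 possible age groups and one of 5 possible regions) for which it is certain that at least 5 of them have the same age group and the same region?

There are 3 × 5 = 15 (age group, region) combinations acting as pigeonholes.
With 15 × 4 = 60 participants we could place exactly 4 in each, with no (age group, region) pair reaching 5.
One more forces some (age group, region) pair to hold 5, so 60 + 1 = 61.

61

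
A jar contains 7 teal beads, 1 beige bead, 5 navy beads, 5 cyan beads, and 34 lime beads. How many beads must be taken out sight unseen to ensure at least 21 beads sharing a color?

39

In the worst case we take at most 20 of each color, but all 7 teal, all 1 beige, all 5 navy, and all 5 cyan (fewer than 20), giving 7 + 1 + 5 + 5 + 20 = 38.
One more bead then forces some color to 21, so 38 + 1 = 39.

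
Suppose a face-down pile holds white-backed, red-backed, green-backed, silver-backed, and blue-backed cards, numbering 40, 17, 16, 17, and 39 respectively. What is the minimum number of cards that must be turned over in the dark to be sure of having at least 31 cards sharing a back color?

Treat the 5 back colors as pigeonholes.
In the worst case we take at most 30 of each back color, but all 17 red-backed, all 16 green-backed, and all 17 silver-backed (fewer than 30), giving 30 + 17 + 16 + 17 + 30 = 110.
One more card then forces some back color to 31, so 110 + 1 = 111.

111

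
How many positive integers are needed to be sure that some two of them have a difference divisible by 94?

95

Two integers differ by a multiple of 94 exactly when they share a remainder mod 94.
There are 94 residue classes mod 94, so 94 integers can all lie in distinct classes.
One more integer must repeat a residue, giving a difference divisible by 94. So n = 94 + 1 = 95.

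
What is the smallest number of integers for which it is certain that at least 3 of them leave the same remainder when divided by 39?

79

There are 39 residue classes modulo 39 acting as pigeonholes.
With 39 × 2 = 78 integers we could place exactly 2 in each, with no class reaching 3.
One more forces some class to hold 3, so 78 + 1 = 79.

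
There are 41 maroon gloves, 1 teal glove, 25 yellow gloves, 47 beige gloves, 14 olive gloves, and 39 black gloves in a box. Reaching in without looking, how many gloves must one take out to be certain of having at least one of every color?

The hardest color to obtain is teal: we could draw every other glove first — 167 − 1 = 166 gloves — without a single teal one.
The next draw must be teal, so 166 + 1 = 167.

167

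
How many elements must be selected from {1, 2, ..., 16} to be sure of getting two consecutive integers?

9

Partition {1, …, 16} into 8 pairs: {1,2}, {3,4}, …, {15,16}.
Choosing 8 integers — say the 8 even numbers 2, 4, …, 16 — takes one from each pair and avoids the property.
Choosing 9 forces two into the same pair by pigeonhole, and those are consecutive. So 9.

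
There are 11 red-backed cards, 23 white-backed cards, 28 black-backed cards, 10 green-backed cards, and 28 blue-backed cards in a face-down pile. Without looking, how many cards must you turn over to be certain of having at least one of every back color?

91

The hardest back color to obtain is green-backed: we could draw every other card first — 100 − 10 = 90 cards — without a single green-backed one.
The next draw must be green-backed, so 90 + 1 = 91.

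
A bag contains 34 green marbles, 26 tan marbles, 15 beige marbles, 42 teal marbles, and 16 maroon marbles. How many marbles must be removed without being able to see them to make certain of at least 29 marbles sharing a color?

114

Treat the 5 colors as pigeonholes.
In the worst case we take at most 28 of each color, but all 26 tan, all 15 beige, and all 16 maroon (fewer than 28), giving 28 + 26 + 15 + 28 + 16 = 113.
One more marble then forces some color to 29, so 113 + 1 = 114.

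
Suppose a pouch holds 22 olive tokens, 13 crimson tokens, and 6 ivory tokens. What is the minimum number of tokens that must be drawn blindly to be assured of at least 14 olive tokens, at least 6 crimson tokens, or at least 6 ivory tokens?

24

The worst case stops just short of every target: 13 olive, 5 crimson, 5 ivory — 13 + 5 + 5 = 23 tokens.
One more token must push some color to its target, so 23 + 1 = 24.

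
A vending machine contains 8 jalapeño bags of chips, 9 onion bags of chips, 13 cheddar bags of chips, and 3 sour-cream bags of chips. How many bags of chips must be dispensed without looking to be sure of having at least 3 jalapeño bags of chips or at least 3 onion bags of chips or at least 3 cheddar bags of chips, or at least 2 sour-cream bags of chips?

8

The worst case stops just short of every target: 2 jalapeño, 2 onion, 2 cheddar, 1 sour-cream — 2 + 2 + 2 + 1 = 7 bags of chips.
One more bag of chips must push some flavor to its target, so 7 + 1 = 8.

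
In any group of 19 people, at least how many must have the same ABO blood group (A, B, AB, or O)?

5

The 19 people fall into 4 ABO blood groups.
If each of the 4 ABO blood groups held at most 4, the total would be at most 4 × 4 = 16 < 19, a contradiction.
So at least one holds ⌈19/4⌉ = 5.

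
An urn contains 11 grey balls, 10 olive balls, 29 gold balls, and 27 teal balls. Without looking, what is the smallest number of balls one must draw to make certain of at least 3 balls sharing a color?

Treat the 4 colors as pigeonholes.
The worst case takes 2 balls of each color without reaching 3 of any: 4 × 2 = 8.
The next ball must bring some color to 3, so 8 + 1 = 9.

9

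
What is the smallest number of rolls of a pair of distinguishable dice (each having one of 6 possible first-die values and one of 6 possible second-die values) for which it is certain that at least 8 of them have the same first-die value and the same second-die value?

253

There are 6 × 6 = 36 (first-die value, second-die value) combinations acting as pigeonholes.
With 36 × 7 = 252 rolls of a pair of distinguishable dice we could place exactly 7 in each, with no (first-die value, second-die value) pair reaching 8.
One more forces some (first-die value, second-die value) pair to hold 8, so 252 + 1 = 253.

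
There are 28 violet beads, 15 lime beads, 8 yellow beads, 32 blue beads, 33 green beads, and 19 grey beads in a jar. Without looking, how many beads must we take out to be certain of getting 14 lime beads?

The worst case draws every non-lime bead first: 28 + 8 + 32 + 33 + 19 = 120.
The next 14 draws are then forced to be lime, giving 120 + 14 = 134.

134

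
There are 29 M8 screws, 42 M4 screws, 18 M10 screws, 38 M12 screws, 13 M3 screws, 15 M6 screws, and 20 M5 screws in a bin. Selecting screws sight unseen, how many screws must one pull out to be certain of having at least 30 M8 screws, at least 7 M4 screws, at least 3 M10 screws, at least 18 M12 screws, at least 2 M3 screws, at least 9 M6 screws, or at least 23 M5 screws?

Each of the 7 sizes has its own threshold; avoid all of them simultaneously.
The worst case stops just short of every target: 29 M8, 6 M4, 2 M10, 17 M12, 1 M3, 8 M6, all 20 M5 — 29 + 6 + 2 + 17 + 1 + 8 + 20 = 83 screws.
One more screw must push some size to its target, so 83 + 1 = 84.

84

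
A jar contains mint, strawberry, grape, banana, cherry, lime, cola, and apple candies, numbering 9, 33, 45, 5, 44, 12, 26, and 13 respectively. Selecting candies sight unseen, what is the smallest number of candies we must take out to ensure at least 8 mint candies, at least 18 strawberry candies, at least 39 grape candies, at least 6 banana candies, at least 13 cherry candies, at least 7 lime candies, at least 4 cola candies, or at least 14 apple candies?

102

Each of the 8 flavors has its own threshold; avoid all of them simultaneously.
The worst case stops just short of every target: 7 mint, 17 strawberry, 38 grape, 5 banana, 12 cherry, 6 lime, 3 cola, 13 apple — 7 + 17 + 38 + 5 + 12 + 6 + 3 + 13 = 101 candies.
One more candy must push some flavor to its target, so 101 + 1 = 102.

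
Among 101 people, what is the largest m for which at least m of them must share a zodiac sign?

If each of the 12 zodiac signs held at most 8, the total would be at most 12 × 8 = 96 < 101, a contradiction.
So at least one holds ⌈101/12⌉ = 9.

9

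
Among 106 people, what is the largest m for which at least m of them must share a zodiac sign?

There are 12 zodiac signs, which serve as the pigeonholes.
If each of the 12 zodiac signs held at most 8, the total would be at most 12 × 8 = 96 < 106, a contradiction.
So at least one holds ⌈106/12⌉ = 9.

9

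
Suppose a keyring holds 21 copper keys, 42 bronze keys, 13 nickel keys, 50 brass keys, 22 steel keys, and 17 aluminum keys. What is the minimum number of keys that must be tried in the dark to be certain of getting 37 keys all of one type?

In the worst case we take at most 36 of each type, but all 21 copper, all 13 nickel, all 22 steel, and all 17 aluminum (fewer than 36), giving 21 + 36 + 13 + 36 + 22 + 17 = 145.
One more key then forces some type to 37, so 145 + 1 = 146.

146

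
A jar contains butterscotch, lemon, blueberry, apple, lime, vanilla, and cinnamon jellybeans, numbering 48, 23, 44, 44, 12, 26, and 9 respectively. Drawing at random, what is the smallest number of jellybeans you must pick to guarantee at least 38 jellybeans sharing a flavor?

In the worst case we take at most 37 of each flavor, but all 23 lemon, all 12 lime, all 26 vanilla, and all 9 cinnamon (fewer than 37), giving 37 + 23 + 37 + 37 + 12 + 26 + 9 = 181.
One more jellybean then forces some flavor to 38, so 181 + 1 = 182.

182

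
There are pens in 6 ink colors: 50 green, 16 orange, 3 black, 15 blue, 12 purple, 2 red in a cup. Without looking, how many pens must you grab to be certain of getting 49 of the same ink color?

In the worst case we take at most 48 of each ink color, but all 16 orange, all 3 black, all 15 blue, all 12 purple, and all 2 red (fewer than 48), giving 48 + 16 + 3 + 15 + 12 + 2 = 96.
One more pen then forces some ink color to 49, so 96 + 1 = 97.

97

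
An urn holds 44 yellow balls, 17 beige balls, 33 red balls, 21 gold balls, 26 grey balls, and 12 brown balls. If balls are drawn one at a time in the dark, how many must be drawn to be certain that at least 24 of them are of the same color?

Treat the 6 colors as pigeonholes.
In the worst case we take at most 23 of each color, but all 17 beige, all 21 gold, and all 12 brown (fewer than 23), giving 23 + 17 + 23 + 21 + 23 + 12 = 119.
One more ball then forces some color to 24, so 119 + 1 = 120.

120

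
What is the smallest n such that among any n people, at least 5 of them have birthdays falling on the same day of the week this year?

There are 7 days of the week acting as pigeonholes.
With 7 × 4 = 28 people we could place exactly 4 in each, with no class reaching 5.
One more forces some class to hold 5, so 28 + 1 = 29.

29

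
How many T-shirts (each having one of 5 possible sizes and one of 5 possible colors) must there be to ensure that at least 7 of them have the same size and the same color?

There are 5 × 5 = 25 (size, color) combinations acting as pigeonholes.
With 25 × 6 = 150 T-shirts we could place exactly 6 in each, with no (size, color) pair reaching 7.
One more forces some (size, color) pair to hold 7, so 150 + 1 = 151.

151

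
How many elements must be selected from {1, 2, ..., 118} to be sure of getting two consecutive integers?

60

Partition {1, …, 118} into 59 pairs: {1,2}, {3,4}, …, {117,118}.
Choosing 59 integers — say the 59 even numbers 2, 4, …, 118 — takes one from each pair and avoids the property.
Choosing 60 forces two into the same pair by pigeonhole, and those are consecutive. So 60.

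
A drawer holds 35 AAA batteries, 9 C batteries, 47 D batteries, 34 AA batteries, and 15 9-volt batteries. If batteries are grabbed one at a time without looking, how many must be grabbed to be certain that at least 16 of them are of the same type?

70

In the worst case we take at most 15 of each type, but all 9 C (fewer than 15), giving 15 + 9 + 15 + 15 + 15 = 69.
One more battery then forces some type to 16, so 69 + 1 = 70.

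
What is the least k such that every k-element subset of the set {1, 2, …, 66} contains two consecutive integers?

34

Partition {1, …, 66} into 33 pairs: {1,2}, {3,4}, …, {65,66}.
Choosing 33 integers — say the 33 even numbers 2, 4, …, 66 — takes one from each pair and avoids the property.
Choosing 34 forces two into the same pair by pigeonhole, and those are consecutive. So 34.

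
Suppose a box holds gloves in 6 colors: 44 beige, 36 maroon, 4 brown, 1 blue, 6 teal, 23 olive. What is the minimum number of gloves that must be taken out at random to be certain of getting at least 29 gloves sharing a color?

In the worst case we take at most 28 of each color, but all 4 brown, all 1 blue, all 6 teal, and all 23 olive (fewer than 28), giving 28 + 28 + 4 + 1 + 6 + 23 = 90.
One more glove then forces some color to 29, so 90 + 1 = 91.

91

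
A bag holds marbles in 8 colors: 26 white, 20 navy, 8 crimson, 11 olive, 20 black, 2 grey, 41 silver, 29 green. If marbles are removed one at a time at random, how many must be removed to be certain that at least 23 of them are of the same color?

In the worst case we take at most 22 of each color, but all 20 navy, all 8 crimson, all 11 olive, all 20 black, and all 2 grey (fewer than 22), giving 22 + 20 + 8 + 11 + 20 + 2 + 22 + 22 = 127.
One more marble then forces some color to 23, so 127 + 1 = 128.

128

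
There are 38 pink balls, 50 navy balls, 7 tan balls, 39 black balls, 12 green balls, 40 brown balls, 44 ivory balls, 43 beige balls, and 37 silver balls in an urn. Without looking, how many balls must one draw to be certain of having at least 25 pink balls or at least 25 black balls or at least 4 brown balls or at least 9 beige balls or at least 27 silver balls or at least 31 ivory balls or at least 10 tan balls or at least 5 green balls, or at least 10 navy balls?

The worst case stops just short of every target: 24 pink, 9 navy, all 7 tan, 24 black, 4 green, 3 brown, 30 ivory, 8 beige, 26 silver — 24 + 9 + 7 + 24 + 4 + 3 + 30 + 8 + 26 = 135 balls.
One more ball must push some color to its target, so 135 + 1 = 136.

136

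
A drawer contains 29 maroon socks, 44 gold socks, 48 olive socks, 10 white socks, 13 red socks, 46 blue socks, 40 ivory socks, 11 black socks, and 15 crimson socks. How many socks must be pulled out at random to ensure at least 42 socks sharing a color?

242

In the worst case we take at most 41 of each color, but all 29 maroon, all 10 white, all 13 red, all 40 ivory, all 11 black, and all 15 crimson (fewer than 41), giving 29 + 41 + 41 + 10 + 13 + 41 + 40 + 11 + 15 = 241.
One more sock then forces some color to 42, so 241 + 1 = 242.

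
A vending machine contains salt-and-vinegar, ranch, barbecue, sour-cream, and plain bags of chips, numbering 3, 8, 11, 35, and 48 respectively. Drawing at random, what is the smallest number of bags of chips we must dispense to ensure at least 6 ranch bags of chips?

The worst case draws every non-ranch bag of chips first: 3 + 11 + 35 + 48 = 97.
The next 6 draws are then forced to be ranch, giving 97 + 6 = 103.

103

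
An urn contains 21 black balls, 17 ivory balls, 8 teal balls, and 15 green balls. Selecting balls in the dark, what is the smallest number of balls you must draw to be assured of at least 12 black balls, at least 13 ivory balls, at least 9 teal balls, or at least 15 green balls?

46

The worst case stops just short of every target: 11 black, 12 ivory, 8 teal, 14 green — 11 + 12 + 8 + 14 = 45 balls.
One more ball must push some color to its target, so 45 + 1 = 46.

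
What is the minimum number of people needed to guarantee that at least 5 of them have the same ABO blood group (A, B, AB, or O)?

There are 4 ABO blood groups acting as pigeonholes.
With 4 × 4 = 16 people we could place exactly 4 in each, with no class reaching 5.
One more forces some class to hold 5, so 16 + 1 = 17.

17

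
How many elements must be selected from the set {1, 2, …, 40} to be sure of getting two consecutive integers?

21

Partition {1, …, 40} into 20 pairs: {1,2}, {3,4}, …, {39,40}.
Choosing 20 integers — say the 20 even numbers 2, 4, …, 40 — takes one from each pair and avoids the property.
Choosing 21 forces two into the same pair by pigeonhole, and those are consecutive. So 21.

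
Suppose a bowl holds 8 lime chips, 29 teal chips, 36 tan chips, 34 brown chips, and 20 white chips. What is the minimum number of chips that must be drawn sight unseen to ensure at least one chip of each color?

The hardest color to obtain is lime: we could draw every other chip first — 127 − 8 = 119 chips — without a single lime one.
The next draw must be lime, so 119 + 1 = 120.

120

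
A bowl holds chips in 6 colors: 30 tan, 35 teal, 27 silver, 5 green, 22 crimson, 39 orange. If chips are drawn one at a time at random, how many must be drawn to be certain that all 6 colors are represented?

The hardest color to obtain is green: we could draw every other chip first — 158 − 5 = 153 chips — without a single green one.
The next draw must be green, so 153 + 1 = 154.

154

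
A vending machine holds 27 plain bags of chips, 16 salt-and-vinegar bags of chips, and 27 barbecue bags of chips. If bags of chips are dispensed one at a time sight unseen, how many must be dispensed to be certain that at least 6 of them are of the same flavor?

Treat the 3 flavors as pigeonholes.
The worst case takes 5 bags of chips of each flavor without reaching 6 of any: 3 × 5 = 15.
The next bag of chips must bring some flavor to 6, so 15 + 1 = 16.

16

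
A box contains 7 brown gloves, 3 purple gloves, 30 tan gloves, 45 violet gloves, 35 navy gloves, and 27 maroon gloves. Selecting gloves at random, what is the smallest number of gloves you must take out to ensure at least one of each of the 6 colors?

145

The hardest color to obtain is purple: we could draw every other glove first — 147 − 3 = 144 gloves — without a single purple one.
The next draw must be purple, so 144 + 1 = 145.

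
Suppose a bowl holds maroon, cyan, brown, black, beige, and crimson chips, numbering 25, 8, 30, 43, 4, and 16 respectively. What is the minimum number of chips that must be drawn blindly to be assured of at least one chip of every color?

The hardest color to obtain is beige: we could draw every other chip first — 126 − 4 = 122 chips — without a single beige one.
The next draw must be beige, so 122 + 1 = 123.

123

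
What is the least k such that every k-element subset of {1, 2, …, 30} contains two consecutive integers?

Partition {1, …, 30} into 15 pairs: {1,2}, {3,4}, …, {29,30}.
Choosing 15 integers — say the 15 even numbers 2, 4, …, 30 — takes one from each pair and avoids the property.
Choosing 16 forces two into the same pair by pigeonhole, and those are consecutive. So 16.

16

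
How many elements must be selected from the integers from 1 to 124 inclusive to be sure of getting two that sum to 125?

Partition {1, …, 124} into 62 pairs: {1,124}, {2,123}, …, {62,63}.
Choosing 62 integers — say the integers 1 through 62 — takes one from each pair and avoids the property.
Choosing 63 forces two into the same pair by pigeonhole, and those sum to 125. So 63.

63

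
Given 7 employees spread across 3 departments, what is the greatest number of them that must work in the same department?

The 7 employees fall into 3 departments.
If each of the 3 departments held at most 2, the total would be at most 3 × 2 = 6 < 7, a contradiction.
So at least one holds ⌈7/3⌉ = 3.

3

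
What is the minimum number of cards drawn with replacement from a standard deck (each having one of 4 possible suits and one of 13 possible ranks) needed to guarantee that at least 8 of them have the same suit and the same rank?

365

There are 4 × 13 = 52 (suit, rank) combinations acting as pigeonholes.
With 52 × 7 = 364 cards drawn with replacement from a standard deck we could place exactly 7 in each, with no (suit, rank) pair reaching 8.
One more forces some (suit, rank) pair to hold 8, so 364 + 1 = 365.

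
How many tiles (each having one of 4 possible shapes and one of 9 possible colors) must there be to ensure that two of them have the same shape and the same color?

37

There are 4 × 9 = 36 (shape, color) combinations acting as pigeonholes.
With 36 tiles we could place one in each, avoiding any repeat.
One more forces some (shape, color) pair to hold 2, so 36 + 1 = 37.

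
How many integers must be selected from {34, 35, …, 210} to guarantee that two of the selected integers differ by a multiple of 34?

35

Use the pigeonhole principle on residue classes: group the integers by remainder mod 34; there are 34 residue classes, each nonempty in this range.
Choosing one from each class (34 integers) avoids any shared remainder.
One more choice must repeat a class, so two differ by a multiple of 34. Hence 34 + 1 = 35.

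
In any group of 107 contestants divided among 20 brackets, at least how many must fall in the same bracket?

6

The 107 contestants fall into 20 brackets.
If each of the 20 brackets held at most 5, the total would be at most 20 × 5 = 100 < 107, a contradiction.
So at least one holds ⌈107/20⌉ = 6.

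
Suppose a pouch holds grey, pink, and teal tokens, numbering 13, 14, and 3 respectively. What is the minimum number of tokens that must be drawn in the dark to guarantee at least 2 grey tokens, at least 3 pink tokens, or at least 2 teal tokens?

The worst case stops just short of every target: 1 grey, 2 pink, 1 teal — 1 + 2 + 1 = 4 tokens.
One more token must push some color to its target, so 4 + 1 = 5.

5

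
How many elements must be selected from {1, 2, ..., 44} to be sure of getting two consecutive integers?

23

Partition {1, …, 44} into 22 pairs: {1,2}, {3,4}, …, {43,44}.
Choosing 22 integers — say the 22 even numbers 2, 4, …, 44 — takes one from each pair and avoids the property.
Choosing 23 forces two into the same pair by pigeonhole, and those are consecutive. So 23.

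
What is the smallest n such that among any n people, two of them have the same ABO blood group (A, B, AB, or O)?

There are 4 ABO blood groups acting as pigeonholes.
With 4 people we could place one in each, avoiding any repeat.
One more forces some class to hold 2, so 4 + 1 = 5.

5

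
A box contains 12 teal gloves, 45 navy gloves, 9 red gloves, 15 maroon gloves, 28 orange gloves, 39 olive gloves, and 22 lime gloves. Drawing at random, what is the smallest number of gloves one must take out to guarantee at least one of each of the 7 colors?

162

The hardest color to obtain is red: we could draw every other glove first — 170 − 9 = 161 gloves — without a single red one.
The next draw must be red, so 161 + 1 = 162.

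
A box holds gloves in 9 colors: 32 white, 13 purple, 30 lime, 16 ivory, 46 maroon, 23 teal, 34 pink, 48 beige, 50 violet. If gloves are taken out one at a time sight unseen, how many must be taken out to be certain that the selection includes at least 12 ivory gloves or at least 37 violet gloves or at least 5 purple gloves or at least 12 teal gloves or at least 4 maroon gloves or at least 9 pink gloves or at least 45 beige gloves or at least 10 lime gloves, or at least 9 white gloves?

Each of the 9 colors has its own threshold; avoid all of them simultaneously.
The worst case stops just short of every target: 8 white, 4 purple, 9 lime, 11 ivory, 3 maroon, 11 teal, 8 pink, 44 beige, 36 violet — 8 + 4 + 9 + 11 + 3 + 11 + 8 + 44 + 36 = 134 gloves.
One more glove must push some color to its target, so 134 + 1 = 135.

135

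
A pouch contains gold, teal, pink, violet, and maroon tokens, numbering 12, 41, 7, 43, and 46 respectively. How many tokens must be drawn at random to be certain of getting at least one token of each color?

The hardest color to obtain is pink: we could draw every other token first — 149 − 7 = 142 tokens — without a single pink one.
The next draw must be pink, so 142 + 1 = 143.

143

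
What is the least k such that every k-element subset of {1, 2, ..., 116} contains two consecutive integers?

59

Partition {1, …, 116} into 58 pairs: {1,2}, {3,4}, …, {115,116}.
Choosing 58 integers — say the 58 even numbers 2, 4, …, 116 — takes one from each pair and avoids the property.
Choosing 59 forces two into the same pair by pigeonhole, and those are consecutive. So 59.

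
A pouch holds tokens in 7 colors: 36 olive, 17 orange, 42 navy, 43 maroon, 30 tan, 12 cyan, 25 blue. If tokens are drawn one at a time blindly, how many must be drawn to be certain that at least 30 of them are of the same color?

171

In the worst case we take at most 29 of each color, but all 17 orange, all 12 cyan, and all 25 blue (fewer than 29), giving 29 + 17 + 29 + 29 + 29 + 12 + 25 = 170.
One more token then forces some color to 30, so 170 + 1 = 171.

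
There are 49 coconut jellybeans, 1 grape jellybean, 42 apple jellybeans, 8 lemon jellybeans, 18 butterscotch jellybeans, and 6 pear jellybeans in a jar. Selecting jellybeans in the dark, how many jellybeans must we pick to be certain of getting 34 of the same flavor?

100

Treat the 6 flavors as pigeonholes.
In the worst case we take at most 33 of each flavor, but all 1 grape, all 8 lemon, all 18 butterscotch, and all 6 pear (fewer than 33), giving 33 + 1 + 33 + 8 + 18 + 6 = 99.
One more jellybean then forces some flavor to 34, so 99 + 1 = 100.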